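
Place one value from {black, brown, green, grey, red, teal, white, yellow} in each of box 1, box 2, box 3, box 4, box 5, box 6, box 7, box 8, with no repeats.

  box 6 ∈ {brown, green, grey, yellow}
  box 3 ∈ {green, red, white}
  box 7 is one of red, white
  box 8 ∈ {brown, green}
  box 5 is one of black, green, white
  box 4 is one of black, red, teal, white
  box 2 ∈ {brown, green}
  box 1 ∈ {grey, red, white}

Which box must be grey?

box 1

Among the 8 variables, teal fits only box 4 (and all 8 values in {black, brown, green, grey, red, teal, white, yellow} must be used), so box 4 = teal.
The 7 still-open variables together cover exactly {black, brown, green, grey, red, white, yellow} — 7 values for 7 variables — and black appears only in box 5's list, so box 5 = black.
Among the 6 still-open variables, yellow fits only box 6 (and all 6 values in {brown, green, grey, red, white, yellow} must be used), so box 6 = yellow.
Among the 5 still-open variables, grey fits only box 1 (and all 5 values in {brown, green, grey, red, white} must be used), so box 1 = grey.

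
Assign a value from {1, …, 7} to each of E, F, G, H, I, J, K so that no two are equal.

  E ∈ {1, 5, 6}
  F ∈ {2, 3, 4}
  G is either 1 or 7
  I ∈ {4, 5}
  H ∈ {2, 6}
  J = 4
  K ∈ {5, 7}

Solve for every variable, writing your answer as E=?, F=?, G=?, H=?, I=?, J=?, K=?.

J's domain is down to {4}, so J = 4. Strike 4 from F, I.
I must be 5 (only option left). Eliminate 5 elsewhere: E, K.
K has just one choice, so K = 7. So G can't be 7.
G must be 1 (only option left). Eliminate 1 elsewhere: E.
That leaves E = 6. Remove 6 from H.
H must be 2 (only option left). Remove 2 from F.
That leaves F = 3.

E=6, F=3, G=1, H=2, I=5, J=4, K=7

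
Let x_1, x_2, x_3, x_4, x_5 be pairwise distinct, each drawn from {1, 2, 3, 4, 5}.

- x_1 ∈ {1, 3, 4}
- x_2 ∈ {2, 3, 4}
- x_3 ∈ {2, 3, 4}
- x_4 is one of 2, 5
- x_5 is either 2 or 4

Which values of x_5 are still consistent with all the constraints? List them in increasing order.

Among the 5 variables, 1 fits only x_1 (and all 5 values in {1, 2, 3, 4, 5} must be used), so x_1 = 1.
The 4 still-open variables draw from only 4 values {2, 3, 4, 5}, so each is used; only x_4 can be 5, hence x_4 = 5.
No further eliminations apply; x_5 can still be any of 2, 4.

2, 4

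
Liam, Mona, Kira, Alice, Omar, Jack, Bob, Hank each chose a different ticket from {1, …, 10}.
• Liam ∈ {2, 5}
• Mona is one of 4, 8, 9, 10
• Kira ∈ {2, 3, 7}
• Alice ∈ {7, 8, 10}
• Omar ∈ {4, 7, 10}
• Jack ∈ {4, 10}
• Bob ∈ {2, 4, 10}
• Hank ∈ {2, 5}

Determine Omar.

7

The 8 variables together cover exactly {2, 3, 4, 5, 7, 8, 9, 10} — 8 values for 8 variables — and 3 appears only in Kira's list, so Kira = 3.
The 7 still-open variables together cover exactly {2, 4, 5, 7, 8, 9, 10} — 7 values for 7 variables — and 9 appears only in Mona's list, so Mona = 9.
The 6 still-open variables draw from only 6 values {2, 4, 5, 7, 8, 10}, so each is used; only Alice can be 8, hence Alice = 8.
The 5 still-open variables together cover exactly {2, 4, 5, 7, 10} — 5 values for 5 variables — and 7 appears only in Omar's list, so Omar = 7.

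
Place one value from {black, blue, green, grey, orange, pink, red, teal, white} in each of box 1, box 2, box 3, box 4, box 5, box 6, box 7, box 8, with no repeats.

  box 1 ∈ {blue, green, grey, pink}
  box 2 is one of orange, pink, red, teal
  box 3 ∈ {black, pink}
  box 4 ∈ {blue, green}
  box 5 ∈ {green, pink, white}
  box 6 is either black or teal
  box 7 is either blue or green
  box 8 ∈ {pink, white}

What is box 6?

box 4 and box 7 share exactly the 2 values {blue, green}; by pigeonhole those values go to them, so strike blue, green from box 1, box 5.
box 5 and box 8 share exactly the 2 values {pink, white}; by pigeonhole those values go to them, so strike pink, white from box 1, box 2, box 3.
box 1 must be grey (only option left).
That leaves box 3 = black. Eliminate black elsewhere: box 6.
So box 6 = teal.

teal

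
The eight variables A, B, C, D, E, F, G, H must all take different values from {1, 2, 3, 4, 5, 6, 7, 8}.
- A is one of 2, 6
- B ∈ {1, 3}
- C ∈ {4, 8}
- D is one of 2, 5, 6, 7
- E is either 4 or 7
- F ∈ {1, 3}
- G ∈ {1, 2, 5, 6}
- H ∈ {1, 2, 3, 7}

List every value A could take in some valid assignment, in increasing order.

Among the 8 variables, 8 fits only C (and all 8 values in {1, 2, 3, 4, 5, 6, 7, 8} must be used), so C = 8.
The 7 still-open variables draw from only 7 values {1, 2, 3, 4, 5, 6, 7}, so each is used; only E can be 4, hence E = 4.
B and F between them cover only {1, 3} — a naked pair. Remove those values from G, H.
No further eliminations apply; A can still be any of 2, 6.

2, 6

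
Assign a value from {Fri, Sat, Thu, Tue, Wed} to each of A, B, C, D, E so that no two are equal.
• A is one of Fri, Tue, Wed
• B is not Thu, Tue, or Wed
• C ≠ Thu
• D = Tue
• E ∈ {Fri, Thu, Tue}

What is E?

D has just one choice, so D = Tue. Remove Tue from A, C, E.
Among the 4 still-open variables, Thu fits only E (and all 4 values in {Fri, Sat, Thu, Wed} must be used), so E = Thu.

Thu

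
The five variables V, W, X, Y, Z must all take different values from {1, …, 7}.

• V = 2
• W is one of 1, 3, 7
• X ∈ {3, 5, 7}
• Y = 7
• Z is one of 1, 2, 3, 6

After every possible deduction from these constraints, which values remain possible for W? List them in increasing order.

1, 3

V has just one choice, so V = 2. Strike 2 from Z.
That leaves Y = 7. Strike 7 from W, X.
No further eliminations apply; W can still be any of 1, 3.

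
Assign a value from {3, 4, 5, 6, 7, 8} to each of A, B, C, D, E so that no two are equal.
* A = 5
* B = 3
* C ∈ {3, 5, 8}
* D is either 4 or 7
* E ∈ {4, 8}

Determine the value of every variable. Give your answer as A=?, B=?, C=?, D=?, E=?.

A=5, B=3, C=8, D=7, E=4

A's domain is down to {5}, so A = 5. Remove 5 from C.
B must be 3 (only option left). So C can't be 3.
That leaves C = 8. Eliminate 8 elsewhere: E.
E must be 4 (only option left). Strike 4 from D.
D has just one choice, so D = 7.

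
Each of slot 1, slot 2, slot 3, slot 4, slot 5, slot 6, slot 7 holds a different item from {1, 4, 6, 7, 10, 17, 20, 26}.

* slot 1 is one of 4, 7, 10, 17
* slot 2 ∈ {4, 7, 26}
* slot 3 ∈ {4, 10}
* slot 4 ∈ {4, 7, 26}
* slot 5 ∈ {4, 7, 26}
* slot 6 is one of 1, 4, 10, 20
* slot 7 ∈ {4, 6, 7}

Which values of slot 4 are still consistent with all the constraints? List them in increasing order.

4, 7, 26

slot 2, slot 4, slot 5 between them cover only {4, 7, 26} — a naked triple. Remove those values from slot 1, slot 3, slot 6, slot 7.
slot 3 has just one choice, so slot 3 = 10. Strike 10 from slot 1, slot 6.
slot 7 must be 6 (only option left).
slot 1 must be 17 (only option left).
No further eliminations apply; slot 4 can still be any of 4, 7, 26.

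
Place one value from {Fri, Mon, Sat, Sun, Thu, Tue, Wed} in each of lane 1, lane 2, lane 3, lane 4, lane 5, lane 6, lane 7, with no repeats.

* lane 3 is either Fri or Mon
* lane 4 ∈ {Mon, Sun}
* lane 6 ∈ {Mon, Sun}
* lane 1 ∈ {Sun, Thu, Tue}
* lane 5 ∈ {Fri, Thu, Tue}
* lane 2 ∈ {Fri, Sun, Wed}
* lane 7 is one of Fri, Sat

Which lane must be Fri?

Among the 7 variables, Sat fits only lane 7 (and all 7 values in {Fri, Mon, Sat, Sun, Thu, Tue, Wed} must be used), so lane 7 = Sat.
The 6 still-open variables draw from only 6 values {Fri, Mon, Sun, Thu, Tue, Wed}, so each is used; only lane 2 can be Wed, hence lane 2 = Wed.
lane 4 and lane 6 between them cover only {Mon, Sun} — a naked pair. Remove those values from lane 1, lane 3.
So Fri goes to lane 3.

lane 3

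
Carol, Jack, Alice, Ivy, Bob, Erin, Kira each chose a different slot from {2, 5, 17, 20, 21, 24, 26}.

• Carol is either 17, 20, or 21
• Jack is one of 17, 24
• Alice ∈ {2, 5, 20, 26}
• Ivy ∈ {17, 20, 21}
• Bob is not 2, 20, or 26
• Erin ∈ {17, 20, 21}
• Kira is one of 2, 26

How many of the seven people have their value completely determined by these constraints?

2

Carol, Ivy, Erin share exactly the 3 values {17, 20, 21}; by pigeonhole those values go to them, so strike 17, 20, 21 from Jack, Alice, Bob.
Jack's domain is down to {24}, so Jack = 24. So Bob can't be 24.
That leaves Bob = 5. Remove 5 from Alice.
Determined: Jack=24, Bob=5. The other people each still have more than one consistent value. That makes 2.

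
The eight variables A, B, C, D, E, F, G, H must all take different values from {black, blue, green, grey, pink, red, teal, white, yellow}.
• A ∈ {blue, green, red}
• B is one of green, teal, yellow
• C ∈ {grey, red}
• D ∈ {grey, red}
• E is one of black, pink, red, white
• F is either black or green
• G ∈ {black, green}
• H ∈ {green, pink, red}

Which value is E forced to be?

white

The 2 variables C and D are confined to {grey, red}, which locks those values in; drop them from A, E, H.
F and G share exactly the 2 values {black, green}; by pigeonhole those values go to them, so strike black, green from A, B, E, H.
A must be blue (only option left).
H must be pink (only option left). So E can't be pink.
So E = white.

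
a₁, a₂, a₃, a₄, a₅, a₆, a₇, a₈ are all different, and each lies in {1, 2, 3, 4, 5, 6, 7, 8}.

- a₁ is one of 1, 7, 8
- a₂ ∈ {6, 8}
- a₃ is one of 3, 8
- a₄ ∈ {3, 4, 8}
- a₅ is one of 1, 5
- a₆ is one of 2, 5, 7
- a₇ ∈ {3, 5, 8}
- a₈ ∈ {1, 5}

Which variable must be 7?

Among the 8 variables, 2 fits only a₆ (and all 8 values in {1, 2, 3, 4, 5, 6, 7, 8} must be used), so a₆ = 2.
The 7 still-open variables draw from only 7 values {1, 3, 4, 5, 6, 7, 8}, so each is used; only a₄ can be 4, hence a₄ = 4.
The 6 still-open variables together cover exactly {1, 3, 5, 6, 7, 8} — 6 values for 6 variables — and 6 appears only in a₂'s list, so a₂ = 6.
The 5 still-open variables together cover exactly {1, 3, 5, 7, 8} — 5 values for 5 variables — and 7 appears only in a₁'s list, so a₁ = 7.

a₁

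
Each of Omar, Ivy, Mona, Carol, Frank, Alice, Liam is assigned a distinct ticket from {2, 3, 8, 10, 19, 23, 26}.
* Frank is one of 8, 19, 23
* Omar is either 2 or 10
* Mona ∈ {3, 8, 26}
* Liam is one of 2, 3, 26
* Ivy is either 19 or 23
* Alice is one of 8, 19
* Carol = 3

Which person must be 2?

Carol's domain is down to {3}, so Carol = 3. Remove 3 from Mona, Liam.
Among the 6 still-open variables, 10 fits only Omar (and all 6 values in {2, 8, 10, 19, 23, 26} must be used), so Omar = 10.
The 5 still-open variables draw from only 5 values {2, 8, 19, 23, 26}, so each is used; only Liam can be 2, hence Liam = 2.

Liam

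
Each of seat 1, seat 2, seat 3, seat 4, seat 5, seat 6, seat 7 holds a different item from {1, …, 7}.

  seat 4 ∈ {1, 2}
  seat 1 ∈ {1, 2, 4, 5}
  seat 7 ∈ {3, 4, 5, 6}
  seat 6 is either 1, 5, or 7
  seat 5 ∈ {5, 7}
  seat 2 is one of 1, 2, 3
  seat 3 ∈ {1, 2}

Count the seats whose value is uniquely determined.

3

The 7 variables together cover exactly {1, 2, 3, 4, 5, 6, 7} — 7 values for 7 variables — and 6 appears only in seat 7's list, so seat 7 = 6.
The 6 still-open variables draw from only 6 values {1, 2, 3, 4, 5, 7}, so each is used; only seat 2 can be 3, hence seat 2 = 3.
Among the 5 still-open variables, 4 fits only seat 1 (and all 5 values in {1, 2, 4, 5, 7} must be used), so seat 1 = 4.
seat 3 and seat 4 share exactly the 2 values {1, 2}; by pigeonhole those values go to them, so strike 1, 2 from seat 6.
Determined: seat 1=4, seat 2=3, seat 7=6. The other seats each still have more than one consistent value. That makes 3.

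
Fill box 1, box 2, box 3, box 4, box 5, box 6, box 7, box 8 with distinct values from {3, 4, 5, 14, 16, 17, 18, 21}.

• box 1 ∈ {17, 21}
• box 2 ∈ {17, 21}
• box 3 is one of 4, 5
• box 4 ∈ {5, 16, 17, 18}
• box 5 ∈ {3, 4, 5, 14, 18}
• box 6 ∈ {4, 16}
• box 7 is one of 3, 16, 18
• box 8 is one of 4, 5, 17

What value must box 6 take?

The 8 variables together cover exactly {3, 4, 5, 14, 16, 17, 18, 21} — 8 values for 8 variables — and 14 appears only in box 5's list, so box 5 = 14.
The 7 still-open variables together cover exactly {3, 4, 5, 16, 17, 18, 21} — 7 values for 7 variables — and 3 appears only in box 7's list, so box 7 = 3.
The 6 still-open variables draw from only 6 values {4, 5, 16, 17, 18, 21}, so each is used; only box 4 can be 18, hence box 4 = 18.
The 5 still-open variables draw from only 5 values {4, 5, 16, 17, 21}, so each is used; only box 6 can be 16, hence box 6 = 16.

16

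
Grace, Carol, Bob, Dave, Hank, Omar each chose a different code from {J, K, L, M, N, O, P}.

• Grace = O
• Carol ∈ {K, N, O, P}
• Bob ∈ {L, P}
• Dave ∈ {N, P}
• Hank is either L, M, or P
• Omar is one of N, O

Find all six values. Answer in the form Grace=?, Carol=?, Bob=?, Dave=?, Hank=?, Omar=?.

Grace=O, Carol=K, Bob=L, Dave=P, Hank=M, Omar=N

Grace has just one choice, so Grace = O. Remove O from Carol, Omar.
Omar must be N (only option left). So Carol, Dave can't be N.
Dave's domain is down to {P}, so Dave = P. So Carol, Bob, Hank can't be P.
Carol's domain is down to {K}, so Carol = K.
That leaves Bob = L. Strike L from Hank.
That leaves Hank = M.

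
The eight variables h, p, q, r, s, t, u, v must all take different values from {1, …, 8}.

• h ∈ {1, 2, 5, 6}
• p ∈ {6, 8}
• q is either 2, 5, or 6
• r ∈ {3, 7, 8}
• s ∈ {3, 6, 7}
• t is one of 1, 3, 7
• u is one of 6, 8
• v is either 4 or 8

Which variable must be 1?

The 8 variables draw from only 8 values {1, 2, 3, 4, 5, 6, 7, 8}, so each is used; only v can be 4, hence v = 4.
p and u share exactly the 2 values {6, 8}; by pigeonhole those values go to them, so strike 6, 8 from h, q, r, s.
The 2 variables r and s are confined to {3, 7}, which locks those values in; drop them from t.
So 1 goes to t.

t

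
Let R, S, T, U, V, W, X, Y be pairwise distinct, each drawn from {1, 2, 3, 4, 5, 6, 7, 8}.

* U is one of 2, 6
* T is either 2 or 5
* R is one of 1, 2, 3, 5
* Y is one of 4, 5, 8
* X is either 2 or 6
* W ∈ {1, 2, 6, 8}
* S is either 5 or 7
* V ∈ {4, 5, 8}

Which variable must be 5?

T

The 8 variables draw from only 8 values {1, 2, 3, 4, 5, 6, 7, 8}, so each is used; only R can be 3, hence R = 3.
The 7 still-open variables together cover exactly {1, 2, 4, 5, 6, 7, 8} — 7 values for 7 variables — and 1 appears only in W's list, so W = 1.
The 6 still-open variables together cover exactly {2, 4, 5, 6, 7, 8} — 6 values for 6 variables — and 7 appears only in S's list, so S = 7.
The 2 variables U and X are confined to {2, 6}, which locks those values in; drop them from T.
So 5 goes to T.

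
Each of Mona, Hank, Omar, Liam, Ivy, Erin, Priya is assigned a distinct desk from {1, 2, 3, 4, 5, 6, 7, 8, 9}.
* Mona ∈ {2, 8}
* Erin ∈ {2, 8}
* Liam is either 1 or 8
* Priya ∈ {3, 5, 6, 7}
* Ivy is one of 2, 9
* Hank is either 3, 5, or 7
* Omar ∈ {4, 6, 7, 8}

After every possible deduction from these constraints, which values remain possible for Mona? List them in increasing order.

Mona and Erin between them cover only {2, 8} — a naked pair. Remove those values from Omar, Liam, Ivy.
Liam's domain is down to {1}, so Liam = 1.
Ivy's domain is down to {9}, so Ivy = 9.
No further eliminations apply; Mona can still be any of 2, 8.

2, 8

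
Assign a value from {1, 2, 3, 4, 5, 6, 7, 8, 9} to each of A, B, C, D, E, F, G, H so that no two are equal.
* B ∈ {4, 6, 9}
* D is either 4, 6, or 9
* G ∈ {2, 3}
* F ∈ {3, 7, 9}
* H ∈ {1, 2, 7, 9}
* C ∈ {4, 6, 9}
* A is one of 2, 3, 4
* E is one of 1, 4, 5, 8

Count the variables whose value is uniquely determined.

B, C, D share exactly the 3 values {4, 6, 9}; by pigeonhole those values go to them, so strike 4, 6, 9 from A, E, F, H.
A and G share exactly the 2 values {2, 3}; by pigeonhole those values go to them, so strike 2, 3 from F, H.
F's domain is down to {7}, so F = 7. Remove 7 from H.
H must be 1 (only option left). So E can't be 1.
Determined: F=7, H=1. The other variables each still have more than one consistent value. That makes 2.

2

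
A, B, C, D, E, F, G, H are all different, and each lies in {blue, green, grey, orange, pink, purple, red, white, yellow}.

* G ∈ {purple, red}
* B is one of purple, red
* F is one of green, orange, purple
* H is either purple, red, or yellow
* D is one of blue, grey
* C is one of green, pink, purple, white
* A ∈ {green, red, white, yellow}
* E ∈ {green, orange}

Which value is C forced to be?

The 2 variables B and G are confined to {purple, red}, which locks those values in; drop them from A, C, F, H.
H's domain is down to {yellow}, so H = yellow. So A can't be yellow.
E and F share exactly the 2 values {green, orange}; by pigeonhole those values go to them, so strike green, orange from A, C.
A must be white (only option left). So C can't be white.
So C = pink.

pink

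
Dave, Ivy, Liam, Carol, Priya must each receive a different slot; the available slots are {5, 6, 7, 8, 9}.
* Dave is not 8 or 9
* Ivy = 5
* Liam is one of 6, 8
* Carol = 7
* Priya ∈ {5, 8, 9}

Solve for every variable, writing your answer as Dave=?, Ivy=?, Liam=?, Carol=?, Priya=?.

Dave=6, Ivy=5, Liam=8, Carol=7, Priya=9

Ivy must be 5 (only option left). Remove 5 from Dave, Priya.
Carol's domain is down to {7}, so Carol = 7. Eliminate 7 elsewhere: Dave.
That leaves Dave = 6. Eliminate 6 elsewhere: Liam.
Liam has just one choice, so Liam = 8. So Priya can't be 8.
That leaves Priya = 9.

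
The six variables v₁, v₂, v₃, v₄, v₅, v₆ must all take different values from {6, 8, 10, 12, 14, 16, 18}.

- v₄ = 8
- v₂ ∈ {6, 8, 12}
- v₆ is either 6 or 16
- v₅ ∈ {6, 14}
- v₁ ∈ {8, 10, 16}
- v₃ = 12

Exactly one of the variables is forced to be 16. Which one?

v₆

v₃ has just one choice, so v₃ = 12. Remove 12 from v₂.
v₄ must be 8 (only option left). Remove 8 from v₁, v₂.
That leaves v₂ = 6. Eliminate 6 elsewhere: v₅, v₆.
So 16 goes to v₆.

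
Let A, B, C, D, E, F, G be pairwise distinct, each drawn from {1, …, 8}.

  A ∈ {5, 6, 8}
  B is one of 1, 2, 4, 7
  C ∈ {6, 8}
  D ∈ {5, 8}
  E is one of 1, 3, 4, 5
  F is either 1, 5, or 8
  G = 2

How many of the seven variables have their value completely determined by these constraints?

G has just one choice, so G = 2. Remove 2 from B.
A, C, D share exactly the 3 values {5, 6, 8}; by pigeonhole those values go to them, so strike 5, 6, 8 from E, F.
That leaves F = 1. Eliminate 1 elsewhere: B, E.
Determined: F=1, G=2. The other variables each still have more than one consistent value. That makes 2.

2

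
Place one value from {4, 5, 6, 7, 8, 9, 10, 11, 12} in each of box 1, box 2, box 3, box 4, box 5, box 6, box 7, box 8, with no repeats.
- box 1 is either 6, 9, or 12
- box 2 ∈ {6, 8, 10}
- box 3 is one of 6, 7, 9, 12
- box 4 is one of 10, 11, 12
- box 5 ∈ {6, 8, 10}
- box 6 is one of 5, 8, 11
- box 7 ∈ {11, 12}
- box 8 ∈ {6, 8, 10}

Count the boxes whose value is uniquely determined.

3

Among the 8 variables, 5 fits only box 6 (and all 8 values in {5, 6, 7, 8, 9, 10, 11, 12} must be used), so box 6 = 5.
The 7 still-open variables draw from only 7 values {6, 7, 8, 9, 10, 11, 12}, so each is used; only box 3 can be 7, hence box 3 = 7.
The 6 still-open variables draw from only 6 values {6, 8, 9, 10, 11, 12}, so each is used; only box 1 can be 9, hence box 1 = 9.
box 2, box 5, box 8 share exactly the 3 values {6, 8, 10}; by pigeonhole those values go to them, so strike 6, 8, 10 from box 4.
Determined: box 1=9, box 3=7, box 6=5. The other boxes each still have more than one consistent value. That makes 3.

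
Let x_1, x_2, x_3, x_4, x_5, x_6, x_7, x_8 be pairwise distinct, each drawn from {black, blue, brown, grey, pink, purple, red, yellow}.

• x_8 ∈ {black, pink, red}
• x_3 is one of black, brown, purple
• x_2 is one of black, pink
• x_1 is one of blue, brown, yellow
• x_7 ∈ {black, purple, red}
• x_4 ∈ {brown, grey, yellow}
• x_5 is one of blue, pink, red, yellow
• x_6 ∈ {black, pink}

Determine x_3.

The 8 variables together cover exactly {black, blue, brown, grey, pink, purple, red, yellow} — 8 values for 8 variables — and grey appears only in x_4's list, so x_4 = grey.
x_2 and x_6 share exactly the 2 values {black, pink}; by pigeonhole those values go to them, so strike black, pink from x_3, x_5, x_7, x_8.
x_8 must be red (only option left). So x_5, x_7 can't be red.
x_7 has just one choice, so x_7 = purple. So x_3 can't be purple.
So x_3 = brown.

brown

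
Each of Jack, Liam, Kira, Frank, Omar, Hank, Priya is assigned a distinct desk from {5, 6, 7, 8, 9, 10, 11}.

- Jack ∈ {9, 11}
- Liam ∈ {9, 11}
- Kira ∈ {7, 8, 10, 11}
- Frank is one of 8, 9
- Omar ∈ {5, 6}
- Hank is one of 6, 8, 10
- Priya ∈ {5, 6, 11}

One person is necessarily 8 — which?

Frank

The 7 variables together cover exactly {5, 6, 7, 8, 9, 10, 11} — 7 values for 7 variables — and 7 appears only in Kira's list, so Kira = 7.
The 6 still-open variables together cover exactly {5, 6, 8, 9, 10, 11} — 6 values for 6 variables — and 10 appears only in Hank's list, so Hank = 10.
Among the 5 still-open variables, 8 fits only Frank (and all 5 values in {5, 6, 8, 9, 11} must be used), so Frank = 8.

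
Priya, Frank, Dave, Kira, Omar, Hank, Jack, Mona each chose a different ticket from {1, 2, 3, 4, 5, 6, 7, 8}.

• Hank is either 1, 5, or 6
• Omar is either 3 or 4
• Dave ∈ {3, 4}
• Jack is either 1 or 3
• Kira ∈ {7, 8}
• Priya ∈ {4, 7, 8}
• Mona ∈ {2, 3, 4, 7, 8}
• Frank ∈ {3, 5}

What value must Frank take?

5

Among the 8 variables, 2 fits only Mona (and all 8 values in {1, 2, 3, 4, 5, 6, 7, 8} must be used), so Mona = 2.
The 7 still-open variables together cover exactly {1, 3, 4, 5, 6, 7, 8} — 7 values for 7 variables — and 6 appears only in Hank's list, so Hank = 6.
The 6 still-open variables together cover exactly {1, 3, 4, 5, 7, 8} — 6 values for 6 variables — and 1 appears only in Jack's list, so Jack = 1.
Among the 5 still-open variables, 5 fits only Frank (and all 5 values in {3, 4, 5, 7, 8} must be used), so Frank = 5.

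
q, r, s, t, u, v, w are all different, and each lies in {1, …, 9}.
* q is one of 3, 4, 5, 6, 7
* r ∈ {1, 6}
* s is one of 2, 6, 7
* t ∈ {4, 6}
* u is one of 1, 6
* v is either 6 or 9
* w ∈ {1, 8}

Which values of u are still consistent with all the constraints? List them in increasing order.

r and u between them cover only {1, 6} — a naked pair. Remove those values from q, s, t, v, w.
t has just one choice, so t = 4. Strike 4 from q.
That leaves v = 9.
w must be 8 (only option left).
No further eliminations apply; u can still be any of 1, 6.

1, 6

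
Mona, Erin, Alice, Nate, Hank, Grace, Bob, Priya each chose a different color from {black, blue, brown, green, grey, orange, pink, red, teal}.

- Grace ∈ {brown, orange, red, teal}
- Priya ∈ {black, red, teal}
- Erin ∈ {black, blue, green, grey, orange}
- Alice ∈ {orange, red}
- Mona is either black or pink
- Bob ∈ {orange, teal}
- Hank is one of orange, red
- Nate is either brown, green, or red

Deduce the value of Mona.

pink

The 2 variables Alice and Hank are confined to {orange, red}, which locks those values in; drop them from Erin, Nate, Grace, Bob, Priya.
Bob has just one choice, so Bob = teal. Remove teal from Grace, Priya.
Priya's domain is down to {black}, so Priya = black. Strike black from Mona, Erin.
So Mona = pink.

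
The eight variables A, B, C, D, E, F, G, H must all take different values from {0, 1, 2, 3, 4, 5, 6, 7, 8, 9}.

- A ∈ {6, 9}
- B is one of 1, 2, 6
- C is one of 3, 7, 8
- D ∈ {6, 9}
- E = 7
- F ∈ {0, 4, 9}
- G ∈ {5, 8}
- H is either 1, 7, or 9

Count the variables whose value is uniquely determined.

E's domain is down to {7}, so E = 7. So C, H can't be 7.
A and D share exactly the 2 values {6, 9}; by pigeonhole those values go to them, so strike 6, 9 from B, F, H.
H's domain is down to {1}, so H = 1. Remove 1 from B.
B must be 2 (only option left).
Determined: B=2, E=7, H=1. The other variables each still have more than one consistent value. That makes 3.

3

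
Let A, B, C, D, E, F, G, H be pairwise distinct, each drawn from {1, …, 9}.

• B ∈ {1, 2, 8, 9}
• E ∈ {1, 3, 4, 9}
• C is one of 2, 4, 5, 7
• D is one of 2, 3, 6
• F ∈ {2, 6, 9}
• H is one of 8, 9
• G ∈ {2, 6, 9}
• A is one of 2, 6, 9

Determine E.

The 3 variables A, F, G are confined to {2, 6, 9}, which locks those values in; drop them from B, C, D, E, H.
D has just one choice, so D = 3. Strike 3 from E.
H's domain is down to {8}, so H = 8. So B can't be 8.
B's domain is down to {1}, so B = 1. Eliminate 1 elsewhere: E.
So E = 4.

4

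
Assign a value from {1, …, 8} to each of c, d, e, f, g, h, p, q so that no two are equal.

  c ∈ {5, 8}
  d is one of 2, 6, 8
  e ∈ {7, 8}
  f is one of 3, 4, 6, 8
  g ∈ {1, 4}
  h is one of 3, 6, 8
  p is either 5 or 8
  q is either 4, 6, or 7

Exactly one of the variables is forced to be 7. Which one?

The 8 variables together cover exactly {1, 2, 3, 4, 5, 6, 7, 8} — 8 values for 8 variables — and 1 appears only in g's list, so g = 1.
Among the 7 still-open variables, 2 fits only d (and all 7 values in {2, 3, 4, 5, 6, 7, 8} must be used), so d = 2.
c and p share exactly the 2 values {5, 8}; by pigeonhole those values go to them, so strike 5, 8 from e, f, h.
So 7 goes to e.

e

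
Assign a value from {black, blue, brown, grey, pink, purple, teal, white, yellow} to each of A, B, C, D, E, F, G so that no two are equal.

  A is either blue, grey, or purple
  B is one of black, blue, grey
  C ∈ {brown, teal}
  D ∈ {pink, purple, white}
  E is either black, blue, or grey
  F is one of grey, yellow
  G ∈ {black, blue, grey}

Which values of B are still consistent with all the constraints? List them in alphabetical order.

B, E, G share exactly the 3 values {black, blue, grey}; by pigeonhole those values go to them, so strike black, blue, grey from A, F.
A has just one choice, so A = purple. So D can't be purple.
F must be yellow (only option left).
No further eliminations apply; B can still be any of black, blue, grey.

black, blue, grey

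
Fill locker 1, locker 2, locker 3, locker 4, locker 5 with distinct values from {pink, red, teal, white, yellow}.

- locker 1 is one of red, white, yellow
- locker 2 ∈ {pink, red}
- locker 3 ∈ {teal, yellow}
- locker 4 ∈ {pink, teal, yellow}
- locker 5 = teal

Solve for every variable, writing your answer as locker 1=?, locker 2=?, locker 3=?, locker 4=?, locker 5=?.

locker 1=white, locker 2=red, locker 3=yellow, locker 4=pink, locker 5=teal

locker 5's domain is down to {teal}, so locker 5 = teal. Strike teal from locker 3, locker 4.
locker 3 has just one choice, so locker 3 = yellow. So locker 1, locker 4 can't be yellow.
locker 4's domain is down to {pink}, so locker 4 = pink. Eliminate pink elsewhere: locker 2.
locker 2 must be red (only option left). Eliminate red elsewhere: locker 1.
That leaves locker 1 = white.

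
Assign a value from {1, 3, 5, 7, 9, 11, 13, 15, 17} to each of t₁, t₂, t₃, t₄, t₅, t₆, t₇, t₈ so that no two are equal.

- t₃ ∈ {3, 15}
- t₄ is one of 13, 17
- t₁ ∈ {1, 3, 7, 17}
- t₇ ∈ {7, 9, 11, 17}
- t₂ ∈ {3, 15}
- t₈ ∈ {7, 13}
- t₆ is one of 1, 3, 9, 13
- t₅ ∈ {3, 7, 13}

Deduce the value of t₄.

The 8 variables draw from only 8 values {1, 3, 7, 9, 11, 13, 15, 17}, so each is used; only t₇ can be 11, hence t₇ = 11.
Among the 7 still-open variables, 9 fits only t₆ (and all 7 values in {1, 3, 7, 9, 13, 15, 17} must be used), so t₆ = 9.
The 6 still-open variables draw from only 6 values {1, 3, 7, 13, 15, 17}, so each is used; only t₁ can be 1, hence t₁ = 1.
Among the 5 still-open variables, 17 fits only t₄ (and all 5 values in {3, 7, 13, 15, 17} must be used), so t₄ = 17.

17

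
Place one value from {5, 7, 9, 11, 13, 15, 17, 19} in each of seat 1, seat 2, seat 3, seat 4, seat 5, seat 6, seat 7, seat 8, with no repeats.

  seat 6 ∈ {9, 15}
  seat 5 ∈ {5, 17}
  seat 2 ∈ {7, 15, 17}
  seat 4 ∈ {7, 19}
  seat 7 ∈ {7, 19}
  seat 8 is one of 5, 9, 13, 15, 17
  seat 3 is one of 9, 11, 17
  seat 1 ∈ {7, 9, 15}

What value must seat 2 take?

17

Among the 8 variables, 11 fits only seat 3 (and all 8 values in {5, 7, 9, 11, 13, 15, 17, 19} must be used), so seat 3 = 11.
Among the 7 still-open variables, 13 fits only seat 8 (and all 7 values in {5, 7, 9, 13, 15, 17, 19} must be used), so seat 8 = 13.
The 6 still-open variables together cover exactly {5, 7, 9, 15, 17, 19} — 6 values for 6 variables — and 5 appears only in seat 5's list, so seat 5 = 5.
Among the 5 still-open variables, 17 fits only seat 2 (and all 5 values in {7, 9, 15, 17, 19} must be used), so seat 2 = 17.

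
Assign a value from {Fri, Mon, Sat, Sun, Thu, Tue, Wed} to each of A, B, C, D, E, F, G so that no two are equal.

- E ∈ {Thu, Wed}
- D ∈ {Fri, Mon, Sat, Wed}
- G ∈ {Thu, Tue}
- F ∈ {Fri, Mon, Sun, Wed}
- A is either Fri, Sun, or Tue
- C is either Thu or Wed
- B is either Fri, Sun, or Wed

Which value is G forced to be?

The 7 variables together cover exactly {Fri, Mon, Sat, Sun, Thu, Tue, Wed} — 7 values for 7 variables — and Sat appears only in D's list, so D = Sat.
The 6 still-open variables together cover exactly {Fri, Mon, Sun, Thu, Tue, Wed} — 6 values for 6 variables — and Mon appears only in F's list, so F = Mon.
The 2 variables C and E are confined to {Thu, Wed}, which locks those values in; drop them from B, G.
So G = Tue.

Tue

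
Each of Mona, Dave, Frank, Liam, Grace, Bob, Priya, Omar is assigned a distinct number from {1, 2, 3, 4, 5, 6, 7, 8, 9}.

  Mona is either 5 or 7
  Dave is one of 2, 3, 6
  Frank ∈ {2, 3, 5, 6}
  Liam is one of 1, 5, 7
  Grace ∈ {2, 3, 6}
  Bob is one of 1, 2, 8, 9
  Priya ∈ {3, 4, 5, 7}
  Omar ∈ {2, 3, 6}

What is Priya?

4

Dave, Grace, Omar share exactly the 3 values {2, 3, 6}; by pigeonhole those values go to them, so strike 2, 3, 6 from Frank, Bob, Priya.
Frank must be 5 (only option left). Eliminate 5 elsewhere: Mona, Liam, Priya.
Mona must be 7 (only option left). Strike 7 from Liam, Priya.
So Priya = 4.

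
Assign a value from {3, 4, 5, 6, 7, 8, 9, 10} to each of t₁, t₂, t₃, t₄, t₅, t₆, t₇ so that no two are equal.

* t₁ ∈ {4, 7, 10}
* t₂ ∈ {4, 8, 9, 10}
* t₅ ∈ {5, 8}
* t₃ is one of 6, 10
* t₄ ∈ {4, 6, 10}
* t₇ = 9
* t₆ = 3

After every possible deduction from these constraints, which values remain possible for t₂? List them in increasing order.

4, 8, 10

t₆ must be 3 (only option left).
t₇'s domain is down to {9}, so t₇ = 9. Strike 9 from t₂.
No further eliminations apply; t₂ can still be any of 4, 8, 10.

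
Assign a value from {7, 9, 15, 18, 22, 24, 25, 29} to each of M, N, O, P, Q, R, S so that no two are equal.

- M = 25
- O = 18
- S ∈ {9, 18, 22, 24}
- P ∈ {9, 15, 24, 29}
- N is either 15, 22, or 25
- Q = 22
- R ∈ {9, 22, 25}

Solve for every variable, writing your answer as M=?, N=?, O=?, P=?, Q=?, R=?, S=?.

M must be 25 (only option left). Remove 25 from N, R.
That leaves O = 18. Remove 18 from S.
Q must be 22 (only option left). So N, R, S can't be 22.
R has just one choice, so R = 9. So P, S can't be 9.
S's domain is down to {24}, so S = 24. Eliminate 24 elsewhere: P.
N must be 15 (only option left). So P can't be 15.
That leaves P = 29.

M=25, N=15, O=18, P=29, Q=22, R=9, S=24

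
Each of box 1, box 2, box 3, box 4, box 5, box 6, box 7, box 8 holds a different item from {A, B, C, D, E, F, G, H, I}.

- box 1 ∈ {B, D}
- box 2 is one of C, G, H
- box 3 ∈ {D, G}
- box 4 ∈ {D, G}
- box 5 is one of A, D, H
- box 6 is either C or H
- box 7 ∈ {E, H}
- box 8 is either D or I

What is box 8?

I

The 8 variables together cover exactly {A, B, C, D, E, G, H, I} — 8 values for 8 variables — and A appears only in box 5's list, so box 5 = A.
The 7 still-open variables draw from only 7 values {B, C, D, E, G, H, I}, so each is used; only box 1 can be B, hence box 1 = B.
The 6 still-open variables draw from only 6 values {C, D, E, G, H, I}, so each is used; only box 7 can be E, hence box 7 = E.
The 5 still-open variables together cover exactly {C, D, G, H, I} — 5 values for 5 variables — and I appears only in box 8's list, so box 8 = I.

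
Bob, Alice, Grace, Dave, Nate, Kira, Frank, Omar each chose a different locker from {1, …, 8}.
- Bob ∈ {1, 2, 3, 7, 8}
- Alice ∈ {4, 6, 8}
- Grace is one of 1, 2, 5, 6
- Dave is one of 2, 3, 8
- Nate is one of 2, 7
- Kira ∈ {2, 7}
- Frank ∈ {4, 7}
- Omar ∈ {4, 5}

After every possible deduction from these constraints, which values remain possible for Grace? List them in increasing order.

The 2 variables Nate and Kira are confined to {2, 7}, which locks those values in; drop them from Bob, Grace, Dave, Frank.
Frank must be 4 (only option left). So Alice, Omar can't be 4.
Omar must be 5 (only option left). Eliminate 5 elsewhere: Grace.
No further eliminations apply; Grace can still be any of 1, 6.

1, 6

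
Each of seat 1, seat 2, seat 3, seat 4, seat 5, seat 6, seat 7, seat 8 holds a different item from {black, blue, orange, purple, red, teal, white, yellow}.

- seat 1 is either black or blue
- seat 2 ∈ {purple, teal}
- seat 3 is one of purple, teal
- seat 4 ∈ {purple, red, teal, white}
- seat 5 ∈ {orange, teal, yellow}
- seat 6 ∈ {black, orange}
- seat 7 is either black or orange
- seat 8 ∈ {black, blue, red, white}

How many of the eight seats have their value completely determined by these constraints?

2

The 8 variables draw from only 8 values {black, blue, orange, purple, red, teal, white, yellow}, so each is used; only seat 5 can be yellow, hence seat 5 = yellow.
seat 2 and seat 3 share exactly the 2 values {purple, teal}; by pigeonhole those values go to them, so strike purple, teal from seat 4.
seat 6 and seat 7 between them cover only {black, orange} — a naked pair. Remove those values from seat 1, seat 8.
seat 1's domain is down to {blue}, so seat 1 = blue. So seat 8 can't be blue.
Determined: seat 1=blue, seat 5=yellow. The other seats each still have more than one consistent value. That makes 2.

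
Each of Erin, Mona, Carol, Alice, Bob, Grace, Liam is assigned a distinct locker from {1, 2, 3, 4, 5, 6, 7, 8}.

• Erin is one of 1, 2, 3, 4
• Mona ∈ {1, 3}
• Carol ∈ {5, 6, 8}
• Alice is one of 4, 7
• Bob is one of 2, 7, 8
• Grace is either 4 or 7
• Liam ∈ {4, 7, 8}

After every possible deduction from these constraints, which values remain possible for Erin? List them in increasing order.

1, 3

Alice and Grace share exactly the 2 values {4, 7}; by pigeonhole those values go to them, so strike 4, 7 from Erin, Bob, Liam.
Liam's domain is down to {8}, so Liam = 8. Strike 8 from Carol, Bob.
Bob must be 2 (only option left). Strike 2 from Erin.
No further eliminations apply; Erin can still be any of 1, 3.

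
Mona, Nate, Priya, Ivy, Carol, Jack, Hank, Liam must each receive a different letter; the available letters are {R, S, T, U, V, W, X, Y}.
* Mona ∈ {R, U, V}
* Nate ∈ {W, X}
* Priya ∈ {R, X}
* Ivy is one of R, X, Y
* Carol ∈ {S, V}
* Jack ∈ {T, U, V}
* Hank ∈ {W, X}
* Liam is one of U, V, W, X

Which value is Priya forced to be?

R

The 8 variables together cover exactly {R, S, T, U, V, W, X, Y} — 8 values for 8 variables — and S appears only in Carol's list, so Carol = S.
The 7 still-open variables draw from only 7 values {R, T, U, V, W, X, Y}, so each is used; only Jack can be T, hence Jack = T.
The 6 still-open variables together cover exactly {R, U, V, W, X, Y} — 6 values for 6 variables — and Y appears only in Ivy's list, so Ivy = Y.
Nate and Hank between them cover only {W, X} — a naked pair. Remove those values from Priya, Liam.
So Priya = R.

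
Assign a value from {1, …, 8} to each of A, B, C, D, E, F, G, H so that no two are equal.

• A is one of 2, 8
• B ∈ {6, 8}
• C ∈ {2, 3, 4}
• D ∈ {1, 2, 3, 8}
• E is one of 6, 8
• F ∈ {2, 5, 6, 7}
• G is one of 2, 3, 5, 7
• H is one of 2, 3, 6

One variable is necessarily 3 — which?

H

Among the 8 variables, 1 fits only D (and all 8 values in {1, 2, 3, 4, 5, 6, 7, 8} must be used), so D = 1.
Among the 7 still-open variables, 4 fits only C (and all 7 values in {2, 3, 4, 5, 6, 7, 8} must be used), so C = 4.
B and E between them cover only {6, 8} — a naked pair. Remove those values from A, F, H.
That leaves A = 2. Strike 2 from F, G, H.
So 3 goes to H.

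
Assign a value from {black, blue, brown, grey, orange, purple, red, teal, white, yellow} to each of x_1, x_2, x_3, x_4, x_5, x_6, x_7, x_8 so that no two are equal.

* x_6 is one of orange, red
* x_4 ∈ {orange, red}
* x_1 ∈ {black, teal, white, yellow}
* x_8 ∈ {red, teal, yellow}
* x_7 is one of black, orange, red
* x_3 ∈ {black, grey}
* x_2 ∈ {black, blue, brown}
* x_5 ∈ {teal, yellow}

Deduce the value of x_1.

white

x_4 and x_6 share exactly the 2 values {orange, red}; by pigeonhole those values go to them, so strike orange, red from x_7, x_8.
That leaves x_7 = black. So x_1, x_2, x_3 can't be black.
x_3 has just one choice, so x_3 = grey.
x_5 and x_8 between them cover only {teal, yellow} — a naked pair. Remove those values from x_1.
So x_1 = white.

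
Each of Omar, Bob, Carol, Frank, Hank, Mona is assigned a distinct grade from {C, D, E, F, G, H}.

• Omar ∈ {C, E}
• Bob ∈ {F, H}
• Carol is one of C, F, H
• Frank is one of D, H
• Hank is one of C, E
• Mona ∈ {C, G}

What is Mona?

The 6 variables together cover exactly {C, D, E, F, G, H} — 6 values for 6 variables — and D appears only in Frank's list, so Frank = D.
Among the 5 still-open variables, G fits only Mona (and all 5 values in {C, E, F, G, H} must be used), so Mona = G.

G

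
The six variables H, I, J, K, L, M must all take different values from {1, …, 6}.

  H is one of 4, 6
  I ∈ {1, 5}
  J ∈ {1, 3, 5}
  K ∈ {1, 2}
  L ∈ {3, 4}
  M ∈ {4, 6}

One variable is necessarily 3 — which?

L

The 6 variables together cover exactly {1, 2, 3, 4, 5, 6} — 6 values for 6 variables — and 2 appears only in K's list, so K = 2.
The 2 variables H and M are confined to {4, 6}, which locks those values in; drop them from L.
So 3 goes to L.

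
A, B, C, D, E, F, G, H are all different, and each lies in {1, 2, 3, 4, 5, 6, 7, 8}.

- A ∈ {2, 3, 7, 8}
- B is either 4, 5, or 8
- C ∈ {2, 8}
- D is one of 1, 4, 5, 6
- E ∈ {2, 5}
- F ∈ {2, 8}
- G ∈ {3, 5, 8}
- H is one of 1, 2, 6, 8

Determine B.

The 8 variables draw from only 8 values {1, 2, 3, 4, 5, 6, 7, 8}, so each is used; only A can be 7, hence A = 7.
The 7 still-open variables together cover exactly {1, 2, 3, 4, 5, 6, 8} — 7 values for 7 variables — and 3 appears only in G's list, so G = 3.
C and F share exactly the 2 values {2, 8}; by pigeonhole those values go to them, so strike 2, 8 from B, E, H.
E must be 5 (only option left). So B, D can't be 5.
So B = 4.

4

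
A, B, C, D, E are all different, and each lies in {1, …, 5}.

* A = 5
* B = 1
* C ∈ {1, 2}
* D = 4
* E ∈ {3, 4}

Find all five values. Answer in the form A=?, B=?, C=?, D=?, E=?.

A's domain is down to {5}, so A = 5.
B must be 1 (only option left). So C can't be 1.
C has just one choice, so C = 2.
That leaves D = 4. Remove 4 from E.
E has just one choice, so E = 3.

A=5, B=1, C=2, D=4, E=3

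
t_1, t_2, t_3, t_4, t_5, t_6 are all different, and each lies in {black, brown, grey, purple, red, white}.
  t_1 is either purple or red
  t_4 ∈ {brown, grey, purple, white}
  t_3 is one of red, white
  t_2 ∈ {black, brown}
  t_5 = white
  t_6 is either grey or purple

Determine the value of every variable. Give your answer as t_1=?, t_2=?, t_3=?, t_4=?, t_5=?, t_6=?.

t_1=purple, t_2=black, t_3=red, t_4=brown, t_5=white, t_6=grey

t_5's domain is down to {white}, so t_5 = white. Strike white from t_3, t_4.
t_3 must be red (only option left). Remove red from t_1.
t_1 has just one choice, so t_1 = purple. Remove purple from t_4, t_6.
t_6 must be grey (only option left). Strike grey from t_4.
t_4's domain is down to {brown}, so t_4 = brown. Eliminate brown elsewhere: t_2.
t_2's domain is down to {black}, so t_2 = black.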